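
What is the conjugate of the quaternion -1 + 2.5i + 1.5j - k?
-1 - 2.5i - 1.5j + k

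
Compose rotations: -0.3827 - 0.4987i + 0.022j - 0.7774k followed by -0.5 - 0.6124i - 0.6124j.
-0.1006 + 0.9598i - 0.2527j + 0.0698k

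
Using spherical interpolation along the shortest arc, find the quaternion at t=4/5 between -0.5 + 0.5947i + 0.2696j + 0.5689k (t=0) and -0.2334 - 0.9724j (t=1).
0.0723 + 0.169i + 0.9696j + 0.1617k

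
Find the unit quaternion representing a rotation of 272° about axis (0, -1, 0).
-0.7193 - 0.6947j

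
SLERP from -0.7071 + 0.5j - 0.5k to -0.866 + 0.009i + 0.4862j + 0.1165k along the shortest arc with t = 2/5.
-0.8118 + 0.0038i + 0.5205j - 0.2646k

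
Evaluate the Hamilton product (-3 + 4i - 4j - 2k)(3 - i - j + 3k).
-3 + i - 19j - 23k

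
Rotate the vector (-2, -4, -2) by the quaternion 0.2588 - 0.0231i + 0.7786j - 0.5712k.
(-0.168, 1.033, 4.786)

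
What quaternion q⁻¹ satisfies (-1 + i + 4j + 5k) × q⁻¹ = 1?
-0.0233 - 0.0233i - 0.093j - 0.1163k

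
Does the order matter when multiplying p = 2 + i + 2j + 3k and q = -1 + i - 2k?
Yes: pq = 3 - 3i + 3j - 9k ≠ 3 + 5i - 7j - 5k = qp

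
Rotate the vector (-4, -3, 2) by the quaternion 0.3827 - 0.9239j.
(1.414, -3, -4.243)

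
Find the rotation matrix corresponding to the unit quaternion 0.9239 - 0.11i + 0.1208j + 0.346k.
[[0.7314, -0.6659, 0.1471], [0.6128, 0.7364, 0.2869], [-0.2993, -0.1197, 0.9466]]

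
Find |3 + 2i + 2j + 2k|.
√21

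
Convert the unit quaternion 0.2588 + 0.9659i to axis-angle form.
axis = (1, 0, 0), θ = 5π/6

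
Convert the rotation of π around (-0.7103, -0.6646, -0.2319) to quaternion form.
-0.7103i - 0.6646j - 0.2319k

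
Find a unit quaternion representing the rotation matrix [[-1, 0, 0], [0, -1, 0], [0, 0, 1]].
k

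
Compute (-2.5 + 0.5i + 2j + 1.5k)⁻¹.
-0.1961 - 0.0392i - 0.1569j - 0.1176k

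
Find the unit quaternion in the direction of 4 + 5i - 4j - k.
0.5252 + 0.6565i - 0.5252j - 0.1313k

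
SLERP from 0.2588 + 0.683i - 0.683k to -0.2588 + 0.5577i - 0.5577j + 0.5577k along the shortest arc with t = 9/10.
0.2921 - 0.4432i + 0.5458j - 0.6483k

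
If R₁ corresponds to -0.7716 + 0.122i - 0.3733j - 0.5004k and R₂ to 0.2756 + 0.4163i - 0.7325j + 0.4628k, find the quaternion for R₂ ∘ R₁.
-0.3053 + 0.2517i + 0.7271j - 0.561k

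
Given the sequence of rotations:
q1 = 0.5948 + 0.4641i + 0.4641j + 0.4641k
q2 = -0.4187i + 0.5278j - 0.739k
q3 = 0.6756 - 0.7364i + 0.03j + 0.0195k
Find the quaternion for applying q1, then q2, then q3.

q2 · q1 = 0.2923 + 0.3389i + 0.1653j - 0.8788k
q3 · q2 · q1 = 0.4592 - 0.0159i - 0.5201j - 0.7199k
0.4592 - 0.0159i - 0.5201j - 0.7199k


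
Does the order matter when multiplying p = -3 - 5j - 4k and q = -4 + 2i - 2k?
Yes: pq = 4 + 4i + 12j + 32k ≠ 4 - 16i + 28j + 12k = qp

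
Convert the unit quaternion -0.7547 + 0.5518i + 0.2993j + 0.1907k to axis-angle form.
axis = (0.8411, 0.4562, 0.2907), θ = 278°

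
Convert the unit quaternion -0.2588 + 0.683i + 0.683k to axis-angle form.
axis = (√2/2, 0, √2/2), θ = 7π/6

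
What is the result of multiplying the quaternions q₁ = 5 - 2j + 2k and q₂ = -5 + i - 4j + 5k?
-43 + 3i - 8j + 17k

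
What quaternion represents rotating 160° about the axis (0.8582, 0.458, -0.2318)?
0.1736 + 0.8452i + 0.451j - 0.2283k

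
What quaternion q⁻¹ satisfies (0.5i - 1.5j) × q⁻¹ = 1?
-0.2i + 0.6j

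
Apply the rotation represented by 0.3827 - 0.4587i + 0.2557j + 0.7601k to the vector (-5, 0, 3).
(-0.073, 0.483, 5.81)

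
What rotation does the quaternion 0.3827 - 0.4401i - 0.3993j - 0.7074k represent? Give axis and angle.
axis = (-0.4764, -0.4322, -0.7657), θ = 3π/4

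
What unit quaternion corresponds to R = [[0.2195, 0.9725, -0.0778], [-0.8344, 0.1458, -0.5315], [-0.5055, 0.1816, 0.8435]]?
0.7431 + 0.2399i + 0.1439j - 0.6079k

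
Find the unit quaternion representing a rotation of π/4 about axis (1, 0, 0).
0.9239 + 0.3827i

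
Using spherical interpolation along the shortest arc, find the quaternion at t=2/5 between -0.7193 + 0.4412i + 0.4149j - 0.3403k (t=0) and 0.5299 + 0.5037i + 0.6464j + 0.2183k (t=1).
-0.2676 + 0.6421i + 0.7035j - 0.1453k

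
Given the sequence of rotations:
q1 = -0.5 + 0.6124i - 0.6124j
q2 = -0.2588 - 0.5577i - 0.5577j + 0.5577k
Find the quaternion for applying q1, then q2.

q2 · q1 = 0.1294 + 0.4619i + 0.7789j + 0.4042k
0.1294 + 0.4619i + 0.7789j + 0.4042k


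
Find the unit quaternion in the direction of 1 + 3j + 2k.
0.2673 + 0.8018j + 0.5345k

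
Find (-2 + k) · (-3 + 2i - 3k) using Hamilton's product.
9 - 4i + 2j + 3k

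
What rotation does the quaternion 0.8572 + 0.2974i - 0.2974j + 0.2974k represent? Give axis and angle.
axis = (√3/3, -√3/3, √3/3), θ = 62°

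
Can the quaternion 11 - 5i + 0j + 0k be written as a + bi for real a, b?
Yes. The quaternion 11 - 5i has j- and k-coefficients y = z = 0, so it lies in the complex subalgebra spanned by 1 and i.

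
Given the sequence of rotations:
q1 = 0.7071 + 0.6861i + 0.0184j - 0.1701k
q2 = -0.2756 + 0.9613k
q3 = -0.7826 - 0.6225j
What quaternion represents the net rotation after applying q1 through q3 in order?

q2 · q1 = -0.0314 - 0.2068i + 0.6545j + 0.7266k
q3 · q2 · q1 = 0.432 - 0.2905i - 0.4927j - 0.6974k
0.432 - 0.2905i - 0.4927j - 0.6974k


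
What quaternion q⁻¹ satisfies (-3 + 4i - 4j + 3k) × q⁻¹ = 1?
-0.06 - 0.08i + 0.08j - 0.06k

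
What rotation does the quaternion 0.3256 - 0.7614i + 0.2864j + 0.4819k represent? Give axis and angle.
axis = (-0.8053, 0.3029, 0.5097), θ = 142°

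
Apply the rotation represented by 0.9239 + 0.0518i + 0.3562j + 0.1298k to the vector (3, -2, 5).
(5.902, -1.108, 1.394)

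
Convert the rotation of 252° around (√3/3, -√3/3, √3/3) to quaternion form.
-0.5878 + 0.4671i - 0.4671j + 0.4671k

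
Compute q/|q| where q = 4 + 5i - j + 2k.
0.5898 + 0.7372i - 0.1474j + 0.2949k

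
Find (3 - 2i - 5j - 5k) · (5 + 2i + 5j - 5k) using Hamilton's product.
19 + 46i - 30j - 40k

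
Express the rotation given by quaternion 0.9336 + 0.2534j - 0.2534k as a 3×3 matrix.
[[0.7432, 0.4731, 0.4731], [-0.4731, 0.8716, -0.1284], [-0.4731, -0.1284, 0.8716]]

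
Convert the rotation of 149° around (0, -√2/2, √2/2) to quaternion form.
0.2672 - 0.6814j + 0.6814k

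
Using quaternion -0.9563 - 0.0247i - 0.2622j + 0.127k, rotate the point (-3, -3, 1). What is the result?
(-2.763, -2.324, 2.443)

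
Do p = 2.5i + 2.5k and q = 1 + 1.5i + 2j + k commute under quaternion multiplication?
No: pq = -6.25 - 2.5i + 1.25j + 7.5k ≠ -6.25 + 7.5i - 1.25j - 2.5k = qp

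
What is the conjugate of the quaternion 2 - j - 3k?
2 + j + 3k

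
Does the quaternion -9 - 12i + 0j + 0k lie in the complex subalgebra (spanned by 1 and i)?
Yes. The quaternion -9 - 12i has j- and k-coefficients y = z = 0, so it lies in the complex subalgebra spanned by 1 and i.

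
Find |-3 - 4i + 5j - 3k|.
√59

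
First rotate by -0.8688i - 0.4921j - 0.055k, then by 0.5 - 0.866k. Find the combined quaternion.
-0.0476 - 0.8606i + 0.5063j - 0.0275k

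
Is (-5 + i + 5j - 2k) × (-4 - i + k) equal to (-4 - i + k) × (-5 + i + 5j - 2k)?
No: pq = 23 + 6i - 19j + 8k ≠ 23 - 4i - 21j - 2k = qp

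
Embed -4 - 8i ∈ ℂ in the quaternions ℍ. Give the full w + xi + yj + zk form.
-4 - 8i + 0j + 0k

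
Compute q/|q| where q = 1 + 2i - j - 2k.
0.3162 + 0.6325i - 0.3162j - 0.6325k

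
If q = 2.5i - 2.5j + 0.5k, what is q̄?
-2.5i + 2.5j - 0.5k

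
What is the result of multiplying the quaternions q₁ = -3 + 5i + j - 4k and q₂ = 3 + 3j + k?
-8 + 28i - 11j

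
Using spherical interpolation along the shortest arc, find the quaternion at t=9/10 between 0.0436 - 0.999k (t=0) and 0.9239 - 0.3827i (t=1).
0.9141 - 0.3759i - 0.1524k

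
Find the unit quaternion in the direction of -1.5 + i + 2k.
-0.5571 + 0.3714i + 0.7428k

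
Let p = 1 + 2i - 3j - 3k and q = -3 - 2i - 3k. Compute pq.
-8 + i + 21j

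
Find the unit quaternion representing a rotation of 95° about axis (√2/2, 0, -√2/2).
0.6756 + 0.5213i - 0.5213k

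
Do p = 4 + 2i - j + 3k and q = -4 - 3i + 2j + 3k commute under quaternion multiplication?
No: pq = -17 - 29i - 3j + k ≠ -17 - 11i + 27j - k = qp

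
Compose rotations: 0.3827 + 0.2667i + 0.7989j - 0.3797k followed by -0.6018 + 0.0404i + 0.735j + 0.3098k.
-0.7106 - 0.6716i - 0.1015j + 0.1833k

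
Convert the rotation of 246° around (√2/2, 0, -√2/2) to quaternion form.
-0.5446 + 0.593i - 0.593k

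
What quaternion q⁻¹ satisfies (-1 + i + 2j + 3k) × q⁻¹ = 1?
-0.0667 - 0.0667i - 0.1333j - 0.2k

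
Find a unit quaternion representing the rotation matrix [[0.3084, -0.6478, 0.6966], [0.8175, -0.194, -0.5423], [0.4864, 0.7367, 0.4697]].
0.6293 + 0.5081i + 0.0835j + 0.5821k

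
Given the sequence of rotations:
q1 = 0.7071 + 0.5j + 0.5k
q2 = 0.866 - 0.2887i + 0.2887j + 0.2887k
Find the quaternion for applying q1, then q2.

q2 · q1 = 0.3236 - 0.2041i + 0.7815j + 0.4928k
0.3236 - 0.2041i + 0.7815j + 0.4928k


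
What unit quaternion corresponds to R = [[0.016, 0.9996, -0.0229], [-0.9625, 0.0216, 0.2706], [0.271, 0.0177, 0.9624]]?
0.7071 - 0.0894i - 0.1039j - 0.6937k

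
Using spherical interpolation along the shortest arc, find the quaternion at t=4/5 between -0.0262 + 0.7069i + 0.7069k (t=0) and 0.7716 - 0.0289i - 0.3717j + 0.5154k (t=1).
0.6763 + 0.158i - 0.3291j + 0.6398k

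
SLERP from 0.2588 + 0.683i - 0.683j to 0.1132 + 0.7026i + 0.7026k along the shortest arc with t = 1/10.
0.2552 + 0.722i - 0.6375j + 0.0845k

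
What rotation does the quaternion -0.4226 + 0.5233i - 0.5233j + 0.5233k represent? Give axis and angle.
axis = (√3/3, -√3/3, √3/3), θ = 230°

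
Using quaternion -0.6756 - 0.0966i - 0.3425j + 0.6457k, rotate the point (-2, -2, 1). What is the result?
(-1.402, 0.745, 2.545)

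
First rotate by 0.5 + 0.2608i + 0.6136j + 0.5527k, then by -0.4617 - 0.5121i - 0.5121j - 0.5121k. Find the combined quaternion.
0.5 - 0.3453i - 0.3899j - 0.6919k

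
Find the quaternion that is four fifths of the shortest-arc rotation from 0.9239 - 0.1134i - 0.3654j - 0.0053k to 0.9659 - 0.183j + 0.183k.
0.9639 - 0.023i - 0.2212j + 0.1461k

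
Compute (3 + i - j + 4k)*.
3 - i + j - 4k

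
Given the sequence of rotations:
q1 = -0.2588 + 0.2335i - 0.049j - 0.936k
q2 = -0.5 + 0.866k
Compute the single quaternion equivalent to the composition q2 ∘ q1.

q2 · q1 = 0.94 - 0.0743i + 0.2267j + 0.2439k
0.94 - 0.0743i + 0.2267j + 0.2439k


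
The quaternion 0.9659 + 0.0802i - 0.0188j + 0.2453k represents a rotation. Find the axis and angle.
axis = (0.3099, -0.0727, 0.948), θ = π/6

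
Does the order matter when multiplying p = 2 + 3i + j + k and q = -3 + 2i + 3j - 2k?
Yes: pq = -13 - 10i + 11j ≠ -13 - 5j - 14k = qp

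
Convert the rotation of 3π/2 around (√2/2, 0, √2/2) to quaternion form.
-0.7071 + 0.5i + 0.5k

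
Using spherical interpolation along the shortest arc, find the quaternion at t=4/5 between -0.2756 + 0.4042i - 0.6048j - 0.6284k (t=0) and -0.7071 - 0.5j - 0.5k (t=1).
-0.6381 + 0.0861i - 0.5385j - 0.5435k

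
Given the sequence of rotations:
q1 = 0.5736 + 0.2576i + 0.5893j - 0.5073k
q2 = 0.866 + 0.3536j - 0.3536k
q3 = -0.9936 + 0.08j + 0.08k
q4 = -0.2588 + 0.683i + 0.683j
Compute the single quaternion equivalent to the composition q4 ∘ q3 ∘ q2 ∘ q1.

q2 · q1 = 0.109 + 0.2521i + 0.6221j - 0.7332k
q3 · q2 · q1 = -0.0994 - 0.3589i - 0.5892j + 0.7171k
q4 · q3 · q2 · q1 = 0.6733 + 0.5148i - 0.4052j - 0.3429k
0.6733 + 0.5148i - 0.4052j - 0.3429k


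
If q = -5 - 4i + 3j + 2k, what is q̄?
-5 + 4i - 3j - 2k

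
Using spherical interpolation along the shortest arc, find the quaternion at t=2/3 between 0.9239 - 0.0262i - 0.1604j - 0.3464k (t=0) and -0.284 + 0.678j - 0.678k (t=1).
0.6632 - 0.0122i - 0.6336j + 0.3982k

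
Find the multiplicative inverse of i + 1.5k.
-0.3077i - 0.4615k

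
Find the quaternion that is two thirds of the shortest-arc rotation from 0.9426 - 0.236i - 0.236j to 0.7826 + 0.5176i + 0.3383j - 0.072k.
0.9429 + 0.2889i + 0.157j - 0.053k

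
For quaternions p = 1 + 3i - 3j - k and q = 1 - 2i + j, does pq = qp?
No: pq = 10 + 2i - 4k ≠ 10 - 4j + 2k = qp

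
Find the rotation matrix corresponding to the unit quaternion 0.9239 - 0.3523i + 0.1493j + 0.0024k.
[[0.9554, -0.1096, 0.2742], [-0.1008, 0.7518, 0.6517], [-0.2776, -0.6503, 0.7072]]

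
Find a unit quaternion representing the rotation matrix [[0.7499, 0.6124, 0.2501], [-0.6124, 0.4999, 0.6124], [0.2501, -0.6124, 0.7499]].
0.866 - 0.3536i - 0.3536k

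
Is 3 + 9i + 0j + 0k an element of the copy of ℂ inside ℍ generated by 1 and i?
Yes. The quaternion 3 + 9i has j- and k-coefficients y = z = 0, so it lies in the complex subalgebra spanned by 1 and i.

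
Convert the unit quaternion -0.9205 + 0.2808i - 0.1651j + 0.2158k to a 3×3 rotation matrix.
[[0.8523, 0.3046, 0.4251], [-0.49, 0.7492, 0.4457], [-0.1828, -0.5882, 0.7878]]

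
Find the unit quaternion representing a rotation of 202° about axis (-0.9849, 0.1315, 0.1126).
-0.1908 - 0.9668i + 0.1291j + 0.1105k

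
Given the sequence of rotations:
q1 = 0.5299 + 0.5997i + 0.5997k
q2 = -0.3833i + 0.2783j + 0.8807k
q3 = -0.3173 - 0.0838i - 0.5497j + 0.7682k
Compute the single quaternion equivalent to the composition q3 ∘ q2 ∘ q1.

q2 · q1 = -0.2983 - 0.0362i + 0.9055j + 0.2998k
q3 · q2 · q1 = 0.3591 - 0.8239i - 0.126j - 0.4201k
0.3591 - 0.8239i - 0.126j - 0.4201k


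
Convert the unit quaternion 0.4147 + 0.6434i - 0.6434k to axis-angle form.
axis = (√2/2, 0, -√2/2), θ = 131°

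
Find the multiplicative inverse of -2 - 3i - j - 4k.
-0.0667 + 0.1i + 0.0333j + 0.1333k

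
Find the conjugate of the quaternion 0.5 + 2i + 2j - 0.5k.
0.5 - 2i - 2j + 0.5k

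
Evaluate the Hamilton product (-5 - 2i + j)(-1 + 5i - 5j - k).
20 - 24i + 22j + 10k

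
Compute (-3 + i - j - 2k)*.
-3 - i + j + 2k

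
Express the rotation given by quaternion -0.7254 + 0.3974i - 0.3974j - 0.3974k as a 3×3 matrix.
[[0.3683, -0.8924, 0.2607], [0.2607, 0.3683, 0.8924], [-0.8924, -0.2607, 0.3683]]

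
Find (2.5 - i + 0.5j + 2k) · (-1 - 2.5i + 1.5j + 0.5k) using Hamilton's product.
-6.75 - 8i - 1.25j - k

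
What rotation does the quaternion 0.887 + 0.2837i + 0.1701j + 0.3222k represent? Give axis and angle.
axis = (0.6144, 0.3684, 0.6977), θ = 55°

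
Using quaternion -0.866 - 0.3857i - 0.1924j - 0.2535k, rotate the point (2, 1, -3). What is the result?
(-0.282, 3.46, -1.395)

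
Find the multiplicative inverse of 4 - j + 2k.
0.1905 + 0.0476j - 0.0952k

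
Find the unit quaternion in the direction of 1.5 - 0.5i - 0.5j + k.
0.7746 - 0.2582i - 0.2582j + 0.5164k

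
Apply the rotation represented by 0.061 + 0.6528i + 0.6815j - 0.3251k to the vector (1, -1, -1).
(-0.728, 1.437, 0.637)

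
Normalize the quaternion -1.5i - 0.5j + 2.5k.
-0.5071i - 0.169j + 0.8452k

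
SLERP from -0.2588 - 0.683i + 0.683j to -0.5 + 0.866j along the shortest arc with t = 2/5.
-0.3831 - 0.437i + 0.8138j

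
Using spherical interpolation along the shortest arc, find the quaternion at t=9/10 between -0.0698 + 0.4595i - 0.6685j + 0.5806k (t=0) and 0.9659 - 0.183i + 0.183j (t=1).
-0.9317 + 0.2364i - 0.2644j + 0.0779k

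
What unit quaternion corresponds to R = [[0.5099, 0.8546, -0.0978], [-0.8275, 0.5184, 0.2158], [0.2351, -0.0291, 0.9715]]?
0.866 - 0.0707i - 0.0961j - 0.4856k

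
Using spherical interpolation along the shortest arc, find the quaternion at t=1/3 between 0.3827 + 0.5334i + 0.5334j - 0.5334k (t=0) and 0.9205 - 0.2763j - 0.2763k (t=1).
0.6816 + 0.4117i + 0.2957j - 0.5276k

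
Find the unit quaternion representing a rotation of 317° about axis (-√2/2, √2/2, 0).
-0.9304 - 0.2592i + 0.2592j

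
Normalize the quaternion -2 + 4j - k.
-0.4364 + 0.8729j - 0.2182k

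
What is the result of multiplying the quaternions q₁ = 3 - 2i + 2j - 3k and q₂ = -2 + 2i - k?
-5 + 8i - 12j - k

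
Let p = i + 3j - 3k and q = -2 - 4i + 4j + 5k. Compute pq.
7 + 25i + j + 22k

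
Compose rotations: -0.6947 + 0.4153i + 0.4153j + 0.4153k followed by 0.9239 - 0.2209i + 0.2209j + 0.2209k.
-0.7336 + 0.5372i + 0.4137j + 0.0468k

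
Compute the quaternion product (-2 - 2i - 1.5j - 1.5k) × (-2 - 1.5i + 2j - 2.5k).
0.25 + 13.75i - 3.75j + 1.75k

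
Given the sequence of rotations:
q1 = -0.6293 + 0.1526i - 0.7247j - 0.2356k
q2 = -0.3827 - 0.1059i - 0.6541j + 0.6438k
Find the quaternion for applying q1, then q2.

q2 · q1 = -0.0654 + 0.6289i + 0.7623j - 0.1384k
-0.0654 + 0.6289i + 0.7623j - 0.1384k


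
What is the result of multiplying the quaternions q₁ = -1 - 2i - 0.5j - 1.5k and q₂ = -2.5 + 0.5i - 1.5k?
1.25 + 5.25i - 2.5j + 5.5k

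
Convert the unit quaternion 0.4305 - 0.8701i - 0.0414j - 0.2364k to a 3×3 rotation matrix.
[[0.8848, 0.2756, 0.3757], [-0.1315, -0.6259, 0.7687], [0.447, -0.7296, -0.5176]]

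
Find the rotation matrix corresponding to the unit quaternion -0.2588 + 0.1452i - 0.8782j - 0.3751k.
[[-0.8239, -0.4492, 0.3456], [-0.0609, 0.6764, 0.734], [-0.5635, 0.5837, -0.5846]]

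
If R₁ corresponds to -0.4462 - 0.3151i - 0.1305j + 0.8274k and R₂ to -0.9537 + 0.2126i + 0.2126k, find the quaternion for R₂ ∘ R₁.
0.3166 + 0.2334i - 0.1184j - 0.9117k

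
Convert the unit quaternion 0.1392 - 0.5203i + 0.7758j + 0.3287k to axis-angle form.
axis = (-0.5254, 0.7834, 0.3319), θ = 164°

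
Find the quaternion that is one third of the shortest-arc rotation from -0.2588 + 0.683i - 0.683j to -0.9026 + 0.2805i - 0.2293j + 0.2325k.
-0.5338 + 0.6043i - 0.5847j + 0.089k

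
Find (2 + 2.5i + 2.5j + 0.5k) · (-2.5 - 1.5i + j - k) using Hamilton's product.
-3.25 - 12.25i - 2.5j + 3k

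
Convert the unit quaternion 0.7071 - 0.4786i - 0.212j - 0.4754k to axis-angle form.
axis = (-0.6768, -0.2998, -0.6723), θ = π/2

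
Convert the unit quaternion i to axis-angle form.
axis = (1, 0, 0), θ = π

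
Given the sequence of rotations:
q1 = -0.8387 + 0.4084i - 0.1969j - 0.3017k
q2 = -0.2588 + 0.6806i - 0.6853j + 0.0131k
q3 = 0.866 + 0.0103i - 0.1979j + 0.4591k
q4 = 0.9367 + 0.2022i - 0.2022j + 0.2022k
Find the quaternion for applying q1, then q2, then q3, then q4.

q2 · q1 = -0.1919 - 0.4672i + 0.8364j + 0.213k
q3 · q2 · q1 = -0.0936 - 0.8327i + 0.5456j + 0.0125k
q4 · q3 · q2 · q1 = 0.1885 - 0.9118i + 0.3591j - 0.0653k
0.1885 - 0.9118i + 0.3591j - 0.0653k


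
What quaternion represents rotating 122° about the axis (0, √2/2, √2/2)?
0.4848 + 0.6184j + 0.6184k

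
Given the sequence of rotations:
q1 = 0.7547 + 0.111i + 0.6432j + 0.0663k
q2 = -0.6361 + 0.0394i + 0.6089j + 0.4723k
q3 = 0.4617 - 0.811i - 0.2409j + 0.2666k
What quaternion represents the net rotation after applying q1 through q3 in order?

q2 · q1 = -0.9074 - 0.3043i + 0.1002j + 0.272k
q3 · q2 · q1 = -0.7141 + 0.5032i + 0.4043j - 0.2709k
-0.7141 + 0.5032i + 0.4043j - 0.2709k


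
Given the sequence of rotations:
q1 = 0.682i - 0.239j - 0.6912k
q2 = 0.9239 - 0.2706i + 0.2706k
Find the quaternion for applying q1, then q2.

q2 · q1 = 0.3716 + 0.6948i - 0.2233j - 0.5739k
0.3716 + 0.6948i - 0.2233j - 0.5739k


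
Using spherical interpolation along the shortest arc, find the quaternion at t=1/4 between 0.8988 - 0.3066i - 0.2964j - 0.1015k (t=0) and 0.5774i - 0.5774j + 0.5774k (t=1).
0.8145 - 0.4906i - 0.0558j - 0.3047k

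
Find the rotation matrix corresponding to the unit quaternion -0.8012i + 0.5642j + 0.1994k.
[[0.2838, -0.9041, -0.3195], [-0.9041, -0.3634, 0.225], [-0.3195, 0.225, -0.9205]]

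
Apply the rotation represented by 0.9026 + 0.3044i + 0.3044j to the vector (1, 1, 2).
(2.099, -0.099, 1.259)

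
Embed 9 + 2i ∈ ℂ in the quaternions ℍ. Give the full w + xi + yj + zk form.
9 + 2i + 0j + 0k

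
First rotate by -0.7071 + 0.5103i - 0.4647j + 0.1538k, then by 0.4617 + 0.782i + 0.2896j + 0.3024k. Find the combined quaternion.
-0.6375 - 0.1323i - 0.3853j - 0.654k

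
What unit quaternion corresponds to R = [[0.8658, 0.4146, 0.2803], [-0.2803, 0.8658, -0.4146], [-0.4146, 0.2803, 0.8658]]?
0.9483 + 0.1832i + 0.1832j - 0.1832k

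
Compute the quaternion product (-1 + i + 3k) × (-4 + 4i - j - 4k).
12 - 5i + 17j - 9k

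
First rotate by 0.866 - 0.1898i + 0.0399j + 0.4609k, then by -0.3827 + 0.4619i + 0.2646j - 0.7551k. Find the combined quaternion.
0.0937 + 0.6247i + 0.1443j - 0.7617k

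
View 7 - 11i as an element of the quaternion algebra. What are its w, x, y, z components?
7 - 11i + 0j + 0k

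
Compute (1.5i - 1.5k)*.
-1.5i + 1.5k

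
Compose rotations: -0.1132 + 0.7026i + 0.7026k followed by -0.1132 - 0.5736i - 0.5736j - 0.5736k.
0.8188 - 0.4176i + 0.0649j + 0.3884k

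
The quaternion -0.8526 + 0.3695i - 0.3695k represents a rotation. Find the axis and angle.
axis = (√2/2, 0, -√2/2), θ = 297°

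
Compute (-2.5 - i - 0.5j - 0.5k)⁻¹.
-0.3226 + 0.129i + 0.0645j + 0.0645k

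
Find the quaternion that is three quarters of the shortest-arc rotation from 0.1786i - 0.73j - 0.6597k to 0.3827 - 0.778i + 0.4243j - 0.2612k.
-0.328 + 0.7258i - 0.6046j + 0.0062k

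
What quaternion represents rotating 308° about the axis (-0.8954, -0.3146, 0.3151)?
-0.8988 - 0.3925i - 0.1379j + 0.1381k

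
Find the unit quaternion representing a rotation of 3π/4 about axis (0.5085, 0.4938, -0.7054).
0.3827 + 0.4698i + 0.4562j - 0.6517k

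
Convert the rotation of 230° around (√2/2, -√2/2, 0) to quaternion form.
-0.4226 + 0.6409i - 0.6409j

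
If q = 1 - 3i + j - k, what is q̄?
1 + 3i - j + k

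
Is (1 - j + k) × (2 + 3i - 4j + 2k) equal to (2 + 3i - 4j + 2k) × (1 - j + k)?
No: pq = -4 + 5i - 3j + 7k ≠ -4 + i - 9j + k = qp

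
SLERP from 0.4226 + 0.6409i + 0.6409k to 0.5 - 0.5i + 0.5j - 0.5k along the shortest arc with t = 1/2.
-0.0458 + 0.6747i - 0.2957j + 0.6747k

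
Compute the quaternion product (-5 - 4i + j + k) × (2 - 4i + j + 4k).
-31 + 15i + 9j - 18k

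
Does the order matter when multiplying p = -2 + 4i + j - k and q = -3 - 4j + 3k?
Yes: pq = 13 - 13i - 7j - 19k ≠ 13 - 11i + 17j + 13k = qp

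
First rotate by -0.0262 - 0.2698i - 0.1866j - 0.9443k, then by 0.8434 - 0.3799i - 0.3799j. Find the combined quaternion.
-0.1955 + 0.1411i - 0.5062j - 0.828k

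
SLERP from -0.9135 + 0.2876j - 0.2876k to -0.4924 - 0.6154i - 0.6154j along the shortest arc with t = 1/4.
-0.9465 - 0.2034i + 0.0433j - 0.2467k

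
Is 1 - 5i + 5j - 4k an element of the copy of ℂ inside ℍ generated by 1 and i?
No. The quaternion 1 - 5i + 5j - 4k has j-coefficient y = 5 and k-coefficient z = -4, not both zero, so it does not lie in the complex subalgebra spanned by 1 and i.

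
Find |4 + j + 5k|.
√42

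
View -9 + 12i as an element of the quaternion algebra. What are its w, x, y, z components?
-9 + 12i + 0j + 0k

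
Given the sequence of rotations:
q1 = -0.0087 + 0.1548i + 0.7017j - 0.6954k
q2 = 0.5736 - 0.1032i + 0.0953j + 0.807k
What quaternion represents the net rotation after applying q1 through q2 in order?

q2 · q1 = 0.5053 - 0.5429i + 0.4548j - 0.4931k
0.5053 - 0.5429i + 0.4548j - 0.4931k


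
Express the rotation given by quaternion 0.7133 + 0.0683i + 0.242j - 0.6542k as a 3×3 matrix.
[[0.0269, 0.9663, 0.2559], [-0.9002, 0.1347, -0.4141], [-0.4346, -0.2192, 0.8735]]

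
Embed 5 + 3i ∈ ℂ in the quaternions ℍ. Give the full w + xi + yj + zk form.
5 + 3i + 0j + 0k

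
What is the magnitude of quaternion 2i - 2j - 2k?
√12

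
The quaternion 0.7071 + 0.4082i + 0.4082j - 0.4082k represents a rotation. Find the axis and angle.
axis = (√3/3, √3/3, -√3/3), θ = π/2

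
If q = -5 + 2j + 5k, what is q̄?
-5 - 2j - 5k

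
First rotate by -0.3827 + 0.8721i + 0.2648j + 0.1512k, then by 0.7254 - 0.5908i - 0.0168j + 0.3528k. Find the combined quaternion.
0.1887 + 0.7628i + 0.5955j - 0.1671k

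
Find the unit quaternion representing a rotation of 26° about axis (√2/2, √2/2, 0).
0.9744 + 0.1591i + 0.1591j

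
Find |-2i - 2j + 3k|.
√17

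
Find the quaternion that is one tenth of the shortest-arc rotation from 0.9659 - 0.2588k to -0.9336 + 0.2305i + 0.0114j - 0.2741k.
0.9781 - 0.0244i - 0.0012j - 0.2065k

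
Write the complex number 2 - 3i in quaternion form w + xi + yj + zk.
2 - 3i + 0j + 0k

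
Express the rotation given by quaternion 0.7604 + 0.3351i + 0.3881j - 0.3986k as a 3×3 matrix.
[[0.381, 0.8663, 0.3231], [-0.3461, 0.4577, -0.819], [-0.8574, 0.2002, 0.4742]]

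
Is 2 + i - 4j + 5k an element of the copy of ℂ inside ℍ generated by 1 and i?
No. The quaternion 2 + i - 4j + 5k has j-coefficient y = -4 and k-coefficient z = 5, not both zero, so it does not lie in the complex subalgebra spanned by 1 and i.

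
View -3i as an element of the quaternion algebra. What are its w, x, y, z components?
0 - 3i + 0j + 0k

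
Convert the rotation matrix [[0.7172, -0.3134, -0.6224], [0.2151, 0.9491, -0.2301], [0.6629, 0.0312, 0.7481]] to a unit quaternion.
0.9239 + 0.0707i - 0.3478j + 0.143k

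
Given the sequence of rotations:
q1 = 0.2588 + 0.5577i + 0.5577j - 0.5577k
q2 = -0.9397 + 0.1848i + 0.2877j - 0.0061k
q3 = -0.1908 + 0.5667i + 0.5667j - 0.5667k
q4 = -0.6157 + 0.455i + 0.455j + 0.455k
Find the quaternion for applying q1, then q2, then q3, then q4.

q2 · q1 = -0.5101 - 0.6333i - 0.35j + 0.4651k
q3 · q2 · q1 = 0.9181 - 0.103i - 0.127j + 0.3609k
q4 · q3 · q2 · q1 = -0.6248 + 0.7031i + 0.2849j + 0.1846k
-0.6248 + 0.7031i + 0.2849j + 0.1846k


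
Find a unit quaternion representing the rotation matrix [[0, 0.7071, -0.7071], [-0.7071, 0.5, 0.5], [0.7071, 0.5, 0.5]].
0.7071 - 0.5j - 0.5k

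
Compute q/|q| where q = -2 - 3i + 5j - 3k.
-0.2917 - 0.4376i + 0.7293j - 0.4376k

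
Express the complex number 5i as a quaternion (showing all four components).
0 + 5i + 0j + 0k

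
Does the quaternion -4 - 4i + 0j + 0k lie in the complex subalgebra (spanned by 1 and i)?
Yes. The quaternion -4 - 4i has j- and k-coefficients y = z = 0, so it lies in the complex subalgebra spanned by 1 and i.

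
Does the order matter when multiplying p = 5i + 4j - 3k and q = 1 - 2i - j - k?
Yes: pq = 11 - 2i + 15j ≠ 11 + 12i - 7j - 6k = qp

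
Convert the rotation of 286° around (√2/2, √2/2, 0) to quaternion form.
-0.7986 + 0.4255i + 0.4255j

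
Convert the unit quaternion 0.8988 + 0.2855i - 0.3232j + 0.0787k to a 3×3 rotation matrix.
[[0.7787, -0.326, -0.536], [-0.0431, 0.8246, -0.5641], [0.6259, 0.4623, 0.6281]]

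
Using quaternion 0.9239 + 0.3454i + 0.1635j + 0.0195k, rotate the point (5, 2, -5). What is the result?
(3.305, 5.425, -3.694)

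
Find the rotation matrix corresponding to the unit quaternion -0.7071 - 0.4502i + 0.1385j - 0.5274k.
[[0.4053, -0.8706, 0.279], [0.6211, 0.0383, -0.7828], [0.6707, 0.4906, 0.5563]]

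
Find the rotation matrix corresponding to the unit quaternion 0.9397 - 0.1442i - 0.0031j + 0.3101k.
[[0.8077, -0.5819, -0.0953], [0.5837, 0.7661, 0.2691], [-0.0836, -0.2729, 0.9584]]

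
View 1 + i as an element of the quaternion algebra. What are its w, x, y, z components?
1 + i + 0j + 0k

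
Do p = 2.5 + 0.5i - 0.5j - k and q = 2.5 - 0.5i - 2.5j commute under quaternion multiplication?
No: pq = 5.25 - 2.5i - 7j - 4k ≠ 5.25 + 2.5i - 8j - k = qp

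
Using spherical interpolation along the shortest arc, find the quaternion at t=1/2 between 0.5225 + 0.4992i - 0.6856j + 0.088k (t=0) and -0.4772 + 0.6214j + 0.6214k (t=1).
0.5553 + 0.2773i - 0.726j - 0.2963k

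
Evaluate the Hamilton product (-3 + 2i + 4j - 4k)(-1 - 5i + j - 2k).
1 + 9i + 17j + 32k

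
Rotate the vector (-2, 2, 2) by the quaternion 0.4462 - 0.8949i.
(-2, 0.394, -2.801)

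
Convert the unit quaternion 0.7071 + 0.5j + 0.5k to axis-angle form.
axis = (0, √2/2, √2/2), θ = π/2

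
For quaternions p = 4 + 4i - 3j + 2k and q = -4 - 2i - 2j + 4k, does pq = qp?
No: pq = -22 - 32i - 16j - 6k ≠ -22 - 16i + 24j + 22k = qp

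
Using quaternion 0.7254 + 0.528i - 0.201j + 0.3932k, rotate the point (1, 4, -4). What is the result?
(-3.015, 4.587, 1.692)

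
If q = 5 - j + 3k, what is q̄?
5 + j - 3k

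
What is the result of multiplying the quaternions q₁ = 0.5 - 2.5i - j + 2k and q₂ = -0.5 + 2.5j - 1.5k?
5.25 - 2.25i - 2j - 8k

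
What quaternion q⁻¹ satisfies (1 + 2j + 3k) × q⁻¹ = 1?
0.0714 - 0.1429j - 0.2143k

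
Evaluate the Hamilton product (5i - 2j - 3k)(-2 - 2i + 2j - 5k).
-1 + 6i + 35j + 12k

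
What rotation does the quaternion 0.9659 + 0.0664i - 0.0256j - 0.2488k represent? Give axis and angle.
axis = (0.2566, -0.0989, -0.9614), θ = π/6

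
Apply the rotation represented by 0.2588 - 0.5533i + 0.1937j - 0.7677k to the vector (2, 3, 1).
(0.991, -3.607, 0.06)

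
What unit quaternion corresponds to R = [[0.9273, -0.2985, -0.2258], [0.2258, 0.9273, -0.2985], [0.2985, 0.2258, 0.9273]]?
0.9724 + 0.1348i - 0.1348j + 0.1348k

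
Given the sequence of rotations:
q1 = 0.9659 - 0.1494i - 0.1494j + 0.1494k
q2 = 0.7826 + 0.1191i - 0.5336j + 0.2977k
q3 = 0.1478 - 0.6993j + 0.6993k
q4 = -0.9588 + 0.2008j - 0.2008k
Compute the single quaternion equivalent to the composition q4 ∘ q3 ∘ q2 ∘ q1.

q2 · q1 = 0.6495 - 0.0371i - 0.6946j + 0.307k
q3 · q2 · q1 = -0.6044 + 0.2656i - 0.5828j + 0.4736k
q4 · q3 · q2 · q1 = 0.7916 - 0.2766i + 0.3841j - 0.3861k
0.7916 - 0.2766i + 0.3841j - 0.3861k


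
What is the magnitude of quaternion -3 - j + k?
√11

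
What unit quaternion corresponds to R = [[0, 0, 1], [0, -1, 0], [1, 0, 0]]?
0.7071i + 0.7071k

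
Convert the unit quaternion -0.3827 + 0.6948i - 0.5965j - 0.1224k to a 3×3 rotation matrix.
[[0.2584, -0.9226, 0.2865], [-0.7352, 0.0045, 0.6778], [-0.6266, -0.3858, -0.6771]]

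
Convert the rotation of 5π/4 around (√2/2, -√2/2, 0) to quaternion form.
-0.3827 + 0.6533i - 0.6533j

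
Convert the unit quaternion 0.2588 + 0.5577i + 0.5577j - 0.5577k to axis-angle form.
axis = (√3/3, √3/3, -√3/3), θ = 5π/6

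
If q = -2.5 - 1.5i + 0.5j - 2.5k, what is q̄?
-2.5 + 1.5i - 0.5j + 2.5k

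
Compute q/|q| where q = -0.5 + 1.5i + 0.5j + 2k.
-0.1925 + 0.5774i + 0.1925j + 0.7698k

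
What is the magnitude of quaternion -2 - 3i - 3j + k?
√23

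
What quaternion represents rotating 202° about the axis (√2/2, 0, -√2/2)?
-0.1908 + 0.6941i - 0.6941k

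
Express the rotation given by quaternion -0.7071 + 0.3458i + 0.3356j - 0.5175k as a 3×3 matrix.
[[0.2391, -0.4997, -0.8325], [0.9639, 0.2252, 0.1417], [0.1167, -0.8364, 0.5356]]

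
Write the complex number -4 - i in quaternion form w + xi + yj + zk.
-4 - i + 0j + 0k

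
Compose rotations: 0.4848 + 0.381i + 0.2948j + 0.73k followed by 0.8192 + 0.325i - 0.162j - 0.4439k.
0.6451 + 0.4823i - 0.2434j + 0.5403k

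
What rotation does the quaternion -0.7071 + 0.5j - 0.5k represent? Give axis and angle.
axis = (0, √2/2, -√2/2), θ = 3π/2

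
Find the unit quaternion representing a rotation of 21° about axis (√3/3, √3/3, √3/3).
0.9833 + 0.1052i + 0.1052j + 0.1052k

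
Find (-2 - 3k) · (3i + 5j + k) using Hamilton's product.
3 + 9i - 19j - 2k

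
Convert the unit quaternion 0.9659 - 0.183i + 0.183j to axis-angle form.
axis = (-√2/2, √2/2, 0), θ = π/6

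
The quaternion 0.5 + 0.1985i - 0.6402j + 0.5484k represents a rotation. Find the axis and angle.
axis = (0.2292, -0.7392, 0.6332), θ = 2π/3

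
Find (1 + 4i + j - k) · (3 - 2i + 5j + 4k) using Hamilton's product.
10 + 19i - 6j + 23k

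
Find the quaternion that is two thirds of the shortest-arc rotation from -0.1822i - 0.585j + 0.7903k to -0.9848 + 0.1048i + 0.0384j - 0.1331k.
0.8092 - 0.1703i - 0.3018j + 0.4744k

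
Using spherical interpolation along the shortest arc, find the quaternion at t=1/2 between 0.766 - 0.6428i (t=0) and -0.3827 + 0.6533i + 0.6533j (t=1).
0.6206 - 0.7002i - 0.3529j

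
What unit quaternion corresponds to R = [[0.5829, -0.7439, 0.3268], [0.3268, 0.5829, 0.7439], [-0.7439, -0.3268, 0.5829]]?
0.829 - 0.3229i + 0.3229j + 0.3229k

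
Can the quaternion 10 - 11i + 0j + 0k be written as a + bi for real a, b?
Yes. The quaternion 10 - 11i has j- and k-coefficients y = z = 0, so it lies in the complex subalgebra spanned by 1 and i.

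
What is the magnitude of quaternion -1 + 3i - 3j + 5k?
√44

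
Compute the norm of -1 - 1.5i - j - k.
2.291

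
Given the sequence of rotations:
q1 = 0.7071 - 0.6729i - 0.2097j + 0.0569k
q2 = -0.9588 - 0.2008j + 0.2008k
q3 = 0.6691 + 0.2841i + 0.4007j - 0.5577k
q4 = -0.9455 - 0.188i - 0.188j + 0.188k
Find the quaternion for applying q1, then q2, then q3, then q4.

q2 · q1 = -0.7315 + 0.6759i - 0.076j - 0.0477k
q3 · q2 · q1 = -0.6776 + 0.1829i - 0.7074j + 0.0836k
q4 · q3 · q2 · q1 = 0.5263 + 0.0717i + 0.8463j - 0.0391k
0.5263 + 0.0717i + 0.8463j - 0.0391k


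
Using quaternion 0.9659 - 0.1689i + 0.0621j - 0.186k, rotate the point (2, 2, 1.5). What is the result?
(2.797, 1.442, 0.59)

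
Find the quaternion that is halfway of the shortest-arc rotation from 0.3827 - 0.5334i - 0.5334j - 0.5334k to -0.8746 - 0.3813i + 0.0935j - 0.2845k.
0.8762 - 0.106i - 0.4369j - 0.1735k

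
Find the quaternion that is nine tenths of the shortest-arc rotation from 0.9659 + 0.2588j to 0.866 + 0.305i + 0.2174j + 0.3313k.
0.885 + 0.2764i + 0.2239j + 0.3003k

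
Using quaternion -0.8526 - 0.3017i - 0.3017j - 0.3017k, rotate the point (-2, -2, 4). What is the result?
(2.179, -3.994, 1.815)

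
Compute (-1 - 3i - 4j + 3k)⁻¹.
-0.0286 + 0.0857i + 0.1143j - 0.0857k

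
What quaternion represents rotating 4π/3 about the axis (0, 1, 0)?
-0.5 + 0.866j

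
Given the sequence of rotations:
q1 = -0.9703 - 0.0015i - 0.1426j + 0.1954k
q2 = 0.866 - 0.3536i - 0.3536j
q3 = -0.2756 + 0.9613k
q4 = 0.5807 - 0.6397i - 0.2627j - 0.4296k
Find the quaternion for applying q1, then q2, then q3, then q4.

q2 · q1 = -0.8912 + 0.2727i + 0.2887j + 0.2191k
q3 · q2 · q1 = 0.035 - 0.3527i + 0.1826j - 0.9171k
q4 · q3 · q2 · q1 = -0.5513 + 0.0922i - 0.3383j - 0.7571k
-0.5513 + 0.0922i - 0.3383j - 0.7571k


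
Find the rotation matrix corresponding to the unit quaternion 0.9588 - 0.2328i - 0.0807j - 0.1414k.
[[0.947, 0.3087, -0.0889], [-0.2336, 0.8516, 0.4692], [0.2206, -0.4236, 0.8786]]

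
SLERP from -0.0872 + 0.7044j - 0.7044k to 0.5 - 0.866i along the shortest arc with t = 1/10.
-0.1617 + 0.1319i + 0.6915j - 0.6915k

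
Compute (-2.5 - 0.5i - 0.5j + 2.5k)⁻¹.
-0.1923 + 0.0385i + 0.0385j - 0.1923k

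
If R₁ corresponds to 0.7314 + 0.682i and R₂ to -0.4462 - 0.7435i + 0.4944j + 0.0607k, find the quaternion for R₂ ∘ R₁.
0.1807 - 0.8481i + 0.403j - 0.2928k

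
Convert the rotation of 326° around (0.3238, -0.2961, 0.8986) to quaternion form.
-0.9563 + 0.0947i - 0.0866j + 0.2627k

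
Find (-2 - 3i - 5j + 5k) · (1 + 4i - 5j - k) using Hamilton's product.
-10 + 19i + 22j + 42k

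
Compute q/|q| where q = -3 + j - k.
-0.9045 + 0.3015j - 0.3015k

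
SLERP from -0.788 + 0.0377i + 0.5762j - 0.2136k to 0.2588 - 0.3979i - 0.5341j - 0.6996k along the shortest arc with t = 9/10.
-0.345 + 0.3808i + 0.5782j + 0.6338k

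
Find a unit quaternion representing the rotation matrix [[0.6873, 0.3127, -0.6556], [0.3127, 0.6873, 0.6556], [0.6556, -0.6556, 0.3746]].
0.829 - 0.3954i - 0.3954j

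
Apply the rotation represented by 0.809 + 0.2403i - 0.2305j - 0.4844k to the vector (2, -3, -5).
(1.859, -2.207, -5.447)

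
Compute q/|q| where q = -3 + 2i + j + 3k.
-0.6255 + 0.417i + 0.2085j + 0.6255k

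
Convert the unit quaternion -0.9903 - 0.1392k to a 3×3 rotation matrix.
[[0.9612, -0.2757, 0], [0.2757, 0.9612, 0], [0, 0, 1]]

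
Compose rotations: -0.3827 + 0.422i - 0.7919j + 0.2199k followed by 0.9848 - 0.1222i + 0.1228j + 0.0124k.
-0.2308 + 0.4992i - 0.7948j + 0.2568k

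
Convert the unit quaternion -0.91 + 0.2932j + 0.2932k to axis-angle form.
axis = (0, √2/2, √2/2), θ = 311°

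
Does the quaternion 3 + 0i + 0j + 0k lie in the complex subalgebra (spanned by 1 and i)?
Yes. The quaternion 3 has j- and k-coefficients y = z = 0, so it lies in the complex subalgebra spanned by 1 and i.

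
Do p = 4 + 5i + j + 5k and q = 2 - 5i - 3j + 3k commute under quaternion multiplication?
No: pq = 21 + 8i - 50j + 12k ≠ 21 - 28i + 30j + 32k = qp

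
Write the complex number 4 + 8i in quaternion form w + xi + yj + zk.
4 + 8i + 0j + 0k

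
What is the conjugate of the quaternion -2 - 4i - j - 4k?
-2 + 4i + j + 4k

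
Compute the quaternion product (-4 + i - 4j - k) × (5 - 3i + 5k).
-12 - 3i - 22j - 37k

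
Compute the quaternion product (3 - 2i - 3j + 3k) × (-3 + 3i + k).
-6 + 12i + 20j + 3k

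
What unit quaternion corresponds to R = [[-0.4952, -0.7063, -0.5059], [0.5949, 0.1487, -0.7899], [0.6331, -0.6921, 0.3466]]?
0.5 + 0.0489i - 0.5695j + 0.6506k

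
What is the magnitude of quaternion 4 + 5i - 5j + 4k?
√82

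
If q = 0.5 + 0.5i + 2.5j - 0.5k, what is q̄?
0.5 - 0.5i - 2.5j + 0.5k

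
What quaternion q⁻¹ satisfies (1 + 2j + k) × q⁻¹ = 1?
0.1667 - 0.3333j - 0.1667k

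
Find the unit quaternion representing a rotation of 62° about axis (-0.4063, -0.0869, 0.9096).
0.8572 - 0.2093i - 0.0448j + 0.4685k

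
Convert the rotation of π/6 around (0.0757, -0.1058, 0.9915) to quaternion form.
0.9659 + 0.0196i - 0.0274j + 0.2566k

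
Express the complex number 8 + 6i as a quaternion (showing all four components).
8 + 6i + 0j + 0k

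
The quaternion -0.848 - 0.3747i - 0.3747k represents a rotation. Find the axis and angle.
axis = (-√2/2, 0, -√2/2), θ = 296°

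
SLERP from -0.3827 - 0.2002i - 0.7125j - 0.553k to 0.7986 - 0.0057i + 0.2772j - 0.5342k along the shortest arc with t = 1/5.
-0.5665 - 0.1799i - 0.722j - 0.3542k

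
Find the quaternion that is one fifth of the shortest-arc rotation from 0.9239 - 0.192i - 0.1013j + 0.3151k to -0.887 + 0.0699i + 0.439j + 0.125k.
0.9416 - 0.1715i - 0.1754j + 0.2309k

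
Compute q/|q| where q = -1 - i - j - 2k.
-0.378 - 0.378i - 0.378j - 0.7559k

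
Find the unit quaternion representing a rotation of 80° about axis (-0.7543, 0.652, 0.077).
0.766 - 0.4849i + 0.4191j + 0.0495k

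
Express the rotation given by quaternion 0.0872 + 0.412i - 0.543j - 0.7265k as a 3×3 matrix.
[[-0.6453, -0.3207, -0.6933], [-0.5741, -0.3951, 0.7171], [-0.5039, 0.8608, 0.0708]]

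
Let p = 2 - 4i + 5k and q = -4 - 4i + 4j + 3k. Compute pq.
-39 - 12i - 30k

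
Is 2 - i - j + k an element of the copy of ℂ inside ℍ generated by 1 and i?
No. The quaternion 2 - i - j + k has j-coefficient y = -1 and k-coefficient z = 1, not both zero, so it does not lie in the complex subalgebra spanned by 1 and i.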